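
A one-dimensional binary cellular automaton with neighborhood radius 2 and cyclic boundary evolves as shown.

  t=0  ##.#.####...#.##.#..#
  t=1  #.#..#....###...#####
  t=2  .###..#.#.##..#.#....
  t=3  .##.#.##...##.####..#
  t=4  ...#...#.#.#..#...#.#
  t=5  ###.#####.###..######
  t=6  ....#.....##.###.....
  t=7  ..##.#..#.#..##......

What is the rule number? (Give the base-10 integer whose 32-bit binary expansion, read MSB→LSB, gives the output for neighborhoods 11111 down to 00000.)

  ##### -> .   bit 31 = 0  t=1,i=18
  ####. -> .   bit 30 = 0  t=0,i=7
  ###.# -> .   bit 29 = 0  t=0,i=1
  ###.. -> .   bit 28 = 0  t=0,i=8
  ##.## -> .   bit 27 = 0  t=3,i=13
  ##.#. -> #   bit 26 = 1  t=0,i=2
  ##..# -> #   bit 25 = 1  t=2,i=4
  ##... -> .   bit 24 = 0  t=0,i=9
  #.### -> #   bit 23 = 1  t=0,i=5
  #.##. -> .   bit 22 = 0  t=0,i=14
  #.#.# -> .   bit 21 = 0  t=0,i=3
  #.#.. -> #   bit 20 = 1  t=0,i=17
  #..## -> #   bit 19 = 1  t=0,i=19
  #..#. -> .   bit 18 = 0  t=1,i=4
  #...# -> #   bit 17 = 1  t=0,i=10
  #.... -> .   bit 16 = 0  t=1,i=7
  .#### -> .   bit 15 = 0  t=0,i=6
  .###. -> #   bit 14 = 1  t=0,i=0
  .##.# -> .   bit 13 = 0  t=0,i=15
  .##.. -> #   bit 12 = 1  t=2,i=11
  .#.## -> .   bit 11 = 0  t=0,i=4
  .#.#. -> #   bit 10 = 1  t=2,i=7
  .#..# -> #   bit 9 = 1  t=0,i=18
  .#... -> #   bit 8 = 1  t=1,i=6
  ..### -> #   bit 7 = 1  t=0,i=20
  ..##. -> #   bit 6 = 1  t=3,i=11
  ..#.# -> #   bit 5 = 1  t=0,i=12
  ..#.. -> .   bit 4 = 0  t=1,i=5
  ...## -> .   bit 3 = 0  t=1,i=9
  ...#. -> #   bit 2 = 1  t=0,i=11
  ....# -> #   bit 1 = 1  t=1,i=8
  ..... -> .   bit 0 = 0  t=2,i=19
  bits 00000110100110100101011111100110 = 110778342

110778342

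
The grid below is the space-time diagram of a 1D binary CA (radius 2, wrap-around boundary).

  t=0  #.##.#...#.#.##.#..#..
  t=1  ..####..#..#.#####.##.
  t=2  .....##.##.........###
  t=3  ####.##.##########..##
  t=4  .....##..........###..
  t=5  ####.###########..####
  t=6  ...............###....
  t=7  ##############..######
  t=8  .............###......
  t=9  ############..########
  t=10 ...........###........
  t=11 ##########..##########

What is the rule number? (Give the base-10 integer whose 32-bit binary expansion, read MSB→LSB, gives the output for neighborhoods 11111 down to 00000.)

393835095

  #####|.  b31=0 t=1,i=15
  ####.|.  b30=0 t=1,i=4
  ###.#|.  b29=0 t=1,i=17
  ###..|#  b28=1 t=1,i=5
  ##.##|.  b27=0 t=1,i=18
  ##.#.|#  b26=1 t=0,i=4
  ##..#|#  b25=1 t=1,i=6
  ##...|#  b24=1 t=1,i=21
  #.###|.  b23=0 t=1,i=13
  #.##.|#  b22=1 t=0,i=2
  #.#.#|#  b21=1 t=0,i=11
  #.#..|#  b20=1 t=0,i=5
  #..##|#  b19=1 t=3,i=19
  #..#.|.  b18=0 t=0,i=18
  #...#|.  b17=0 t=0,i=7
  #....|#  b16=1 t=2,i=1
  .####|.  b15=0 t=1,i=3
  .###.|#  b14=1 t=2,i=20
  .##.#|#  b13=1 t=0,i=3
  .##..|#  b12=1 t=1,i=20
  .#.##|.  b11=0 t=0,i=1
  .#.#.|.  b10=0 t=0,i=10
  .#..#|#  b9=1 t=0,i=17
  .#...|.  b8=0 t=0,i=6
  ..###|.  b7=0 t=1,i=2
  ..##.|#  b6=1 t=2,i=5
  ..#.#|.  b5=0 t=0,i=0
  ..#..|#  b4=1 t=0,i=19
  ...##|.  b3=0 t=1,i=1
  ...#.|#  b2=1 t=0,i=8
  ....#|#  b1=1 t=2,i=3
  .....|#  b0=1 t=2,i=2
  bits 00010111011110010111001001010111 = 393835095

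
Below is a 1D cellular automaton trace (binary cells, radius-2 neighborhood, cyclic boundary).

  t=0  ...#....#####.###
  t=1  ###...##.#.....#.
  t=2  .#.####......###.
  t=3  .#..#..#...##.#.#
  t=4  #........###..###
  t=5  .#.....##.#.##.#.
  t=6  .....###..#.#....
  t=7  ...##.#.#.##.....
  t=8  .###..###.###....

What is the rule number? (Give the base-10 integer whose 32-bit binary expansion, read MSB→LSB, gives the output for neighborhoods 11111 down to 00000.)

57332846

  [31] ##### => .  t=0,i=10
  [30] ####. => .  t=0,i=11
  [29] ###.# => .  t=0,i=12
  [28] ###.. => .  t=0,i=16
  [27] ##.## => .  t=0,i=13
  [26] ##.#. => .  t=1,i=8
  [25] ##..# => #  t=2,i=16
  [24] ##... => #  t=0,i=0
  [23] #.### => .  t=0,i=14
  [22] #.##. => #  t=5,i=12
  [21] #.#.# => #  t=3,i=14
  [20] #.#.. => .  t=1,i=9
  [19] #..## => #  t=4,i=13
  [18] #..#. => .  t=2,i=0
  [17] #...# => #  t=0,i=1
  [16] #.... => .  t=0,i=5
  [15] .#### => #  t=0,i=9
  [14] .###. => #  t=0,i=15
  [13] .##.# => .  t=1,i=7
  [12] .##.. => #  t=7,i=11
  [11] .#.## => .  t=1,i=16
  [10] .#.#. => #  t=3,i=0
  [9] .#..# => .  t=3,i=2
  [8] .#... => .  t=0,i=4
  [7] ..### => .  t=0,i=8
  [6] ..##. => #  t=1,i=6
  [5] ..#.# => #  t=1,i=15
  [4] ..#.. => .  t=0,i=3
  [3] ...## => #  t=0,i=7
  [2] ...#. => #  t=0,i=2
  [1] ....# => #  t=0,i=6
  [0] ..... => .  t=1,i=12
  bits 00000011011010101101010001101110 = 57332846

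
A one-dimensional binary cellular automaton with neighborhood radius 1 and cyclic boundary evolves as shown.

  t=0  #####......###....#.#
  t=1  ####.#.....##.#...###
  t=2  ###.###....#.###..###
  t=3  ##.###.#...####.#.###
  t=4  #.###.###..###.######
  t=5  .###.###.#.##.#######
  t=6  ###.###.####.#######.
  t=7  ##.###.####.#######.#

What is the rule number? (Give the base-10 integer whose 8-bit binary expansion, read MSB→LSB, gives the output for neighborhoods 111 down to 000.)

188

  ###|#  b7=1 t=0,i=0
  ##.|.  b6=0 t=0,i=4
  #.#|#  b5=1 t=0,i=19
  #..|#  b4=1 t=0,i=5
  .##|#  b3=1 t=0,i=11
  .#.|#  b2=1 t=0,i=18
  ..#|.  b1=0 t=0,i=10
  ...|.  b0=0 t=0,i=6
  bits 10111100 = 188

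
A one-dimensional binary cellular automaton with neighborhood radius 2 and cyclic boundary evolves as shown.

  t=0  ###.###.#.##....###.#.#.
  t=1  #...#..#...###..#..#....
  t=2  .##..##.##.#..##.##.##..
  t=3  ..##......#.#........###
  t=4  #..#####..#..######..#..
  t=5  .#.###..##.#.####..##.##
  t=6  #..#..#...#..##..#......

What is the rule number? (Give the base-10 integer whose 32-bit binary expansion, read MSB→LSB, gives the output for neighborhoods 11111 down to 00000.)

  [31] ##### => #  t=4,i=5
  [30] ####. => .  t=4,i=6
  [29] ###.# => .  t=0,i=2
  [28] ###.. => .  t=1,i=13
  [27] ##.## => .  t=0,i=3
  [26] ##.#. => #  t=0,i=7
  [25] ##..# => #  t=1,i=14
  [24] ##... => #  t=0,i=12
  [23] #.### => #  t=0,i=0
  [22] #.##. => .  t=0,i=10
  [21] #.#.# => .  t=0,i=8
  [20] #.#.. => .  t=2,i=11
  [19] #..## => .  t=2,i=4
  [18] #..#. => #  t=1,i=6
  [17] #...# => #  t=1,i=2
  [16] #.... => #  t=0,i=13
  [15] .#### => #  t=4,i=4
  [14] .###. => .  t=0,i=1
  [13] .##.# => .  t=2,i=6
  [12] .##.. => #  t=0,i=11
  [11] .#.## => .  t=0,i=9
  [10] .#.#. => .  t=0,i=21
  [9] .#..# => #  t=1,i=5
  [8] .#... => #  t=1,i=1
  [7] ..### => #  t=0,i=16
  [6] ..##. => .  t=2,i=1
  [5] ..#.# => #  t=3,i=10
  [4] ..#.. => .  t=1,i=0
  [3] ...## => .  t=0,i=15
  [2] ...#. => .  t=1,i=3
  [1] ....# => .  t=0,i=14
  [0] ..... => #  t=3,i=6
  bits 10000111100001111001001110100001 = 2273809313

2273809313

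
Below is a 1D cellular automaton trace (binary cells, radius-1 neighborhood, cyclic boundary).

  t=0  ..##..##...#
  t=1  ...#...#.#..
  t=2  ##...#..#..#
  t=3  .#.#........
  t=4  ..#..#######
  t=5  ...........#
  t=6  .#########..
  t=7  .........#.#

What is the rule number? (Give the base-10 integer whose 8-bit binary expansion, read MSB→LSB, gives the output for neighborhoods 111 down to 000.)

97

  ### -> .   bit 7 = 0  t=2,i=0
  ##. -> #   bit 6 = 1  t=0,i=3
  #.# -> #   bit 5 = 1  t=1,i=8
  #.. -> .   bit 4 = 0  t=0,i=0
  .## -> .   bit 3 = 0  t=0,i=2
  .#. -> .   bit 2 = 0  t=0,i=11
  ..# -> .   bit 1 = 0  t=0,i=1
  ... -> #   bit 0 = 1  t=0,i=9
  bits 01100001 = 97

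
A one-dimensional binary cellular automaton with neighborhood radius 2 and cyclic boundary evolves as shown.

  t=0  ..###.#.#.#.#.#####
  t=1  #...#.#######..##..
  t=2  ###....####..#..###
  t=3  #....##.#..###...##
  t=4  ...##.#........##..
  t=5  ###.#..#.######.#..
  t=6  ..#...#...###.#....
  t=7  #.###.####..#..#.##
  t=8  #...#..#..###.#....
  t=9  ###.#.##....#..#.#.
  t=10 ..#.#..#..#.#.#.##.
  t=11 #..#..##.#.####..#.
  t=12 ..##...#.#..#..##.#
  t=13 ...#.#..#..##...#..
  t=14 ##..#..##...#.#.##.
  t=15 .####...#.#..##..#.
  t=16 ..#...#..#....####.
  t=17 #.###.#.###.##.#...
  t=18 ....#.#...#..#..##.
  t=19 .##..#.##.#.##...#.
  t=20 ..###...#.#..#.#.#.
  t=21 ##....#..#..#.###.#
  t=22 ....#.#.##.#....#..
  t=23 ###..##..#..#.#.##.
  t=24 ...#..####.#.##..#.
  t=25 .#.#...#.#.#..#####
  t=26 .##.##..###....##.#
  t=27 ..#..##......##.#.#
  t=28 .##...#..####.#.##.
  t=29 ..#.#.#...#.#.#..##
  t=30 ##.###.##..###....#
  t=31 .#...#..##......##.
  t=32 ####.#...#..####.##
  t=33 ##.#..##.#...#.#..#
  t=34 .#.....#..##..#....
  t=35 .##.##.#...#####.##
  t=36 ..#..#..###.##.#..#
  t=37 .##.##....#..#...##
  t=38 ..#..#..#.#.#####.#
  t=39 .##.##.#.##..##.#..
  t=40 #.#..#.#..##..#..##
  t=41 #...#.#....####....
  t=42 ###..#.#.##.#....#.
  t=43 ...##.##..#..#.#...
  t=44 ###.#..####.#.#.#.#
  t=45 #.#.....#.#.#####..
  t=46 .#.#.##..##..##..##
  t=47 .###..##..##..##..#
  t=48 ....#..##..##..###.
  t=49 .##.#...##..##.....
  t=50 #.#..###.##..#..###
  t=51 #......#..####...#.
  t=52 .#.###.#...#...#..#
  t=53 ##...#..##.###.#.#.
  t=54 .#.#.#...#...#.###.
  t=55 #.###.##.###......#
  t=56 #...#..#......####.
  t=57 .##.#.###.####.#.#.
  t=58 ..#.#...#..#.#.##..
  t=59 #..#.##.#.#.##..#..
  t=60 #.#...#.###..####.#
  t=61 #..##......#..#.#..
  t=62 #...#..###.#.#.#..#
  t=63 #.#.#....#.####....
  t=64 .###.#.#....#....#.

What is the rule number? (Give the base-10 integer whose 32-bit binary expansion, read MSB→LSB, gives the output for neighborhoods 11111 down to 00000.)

2720445723

  nb #####: next=#  (t=0,i=16, bit31=1)
  nb ####.: next=.  (t=0,i=17, bit30=0)
  nb ###.#: next=#  (t=0,i=4, bit29=1)
  nb ###..: next=.  (t=0,i=18, bit28=0)
  nb ##.##: next=.  (t=7,i=1, bit27=0)
  nb ##.#.: next=.  (t=0,i=5, bit26=0)
  nb ##..#: next=#  (t=0,i=0, bit25=1)
  nb ##...: next=.  (t=2,i=3, bit24=0)
  nb #.###: next=.  (t=0,i=14, bit23=0)
  nb #.##.: next=.  (t=9,i=6, bit22=0)
  nb #.#.#: next=#  (t=0,i=6, bit21=1)
  nb #.#..: next=.  (t=3,i=8, bit20=0)
  nb #..##: next=.  (t=0,i=1, bit19=0)
  nb #..#.: next=#  (t=1,i=18, bit18=1)
  nb #...#: next=#  (t=1,i=2, bit17=1)
  nb #....: next=.  (t=2,i=4, bit16=0)
  nb .####: next=#  (t=0,i=15, bit15=1)
  nb .###.: next=.  (t=0,i=3, bit14=0)
  nb .##.#: next=#  (t=3,i=6, bit13=1)
  nb .##..: next=#  (t=1,i=16, bit12=1)
  nb .#.##: next=.  (t=0,i=13, bit11=0)
  nb .#.#.: next=#  (t=0,i=7, bit10=1)
  nb .#..#: next=.  (t=2,i=14, bit9=0)
  nb .#...: next=#  (t=1,i=1, bit8=1)
  nb ..###: next=.  (t=0,i=2, bit7=0)
  nb ..##.: next=.  (t=1,i=15, bit6=0)
  nb ..#.#: next=.  (t=1,i=4, bit5=0)
  nb ..#..: next=#  (t=1,i=0, bit4=1)
  nb ...##: next=#  (t=2,i=6, bit3=1)
  nb ...#.: next=.  (t=1,i=3, bit2=0)
  nb ....#: next=#  (t=2,i=5, bit1=1)
  nb .....: next=#  (t=4,i=0, bit0=1)
  bits 10100010001001101011010100011011 = 2720445723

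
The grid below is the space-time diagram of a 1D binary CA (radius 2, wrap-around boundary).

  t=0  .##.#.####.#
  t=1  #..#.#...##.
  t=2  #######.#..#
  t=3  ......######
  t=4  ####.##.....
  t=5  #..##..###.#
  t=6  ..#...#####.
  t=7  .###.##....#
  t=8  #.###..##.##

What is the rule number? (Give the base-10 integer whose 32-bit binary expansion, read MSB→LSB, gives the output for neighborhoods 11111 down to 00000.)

  [31] ##### => .  t=2,i=1
  [30] ####. => .  t=0,i=8
  [29] ###.# => #  t=0,i=9
  [28] ###.. => .  t=3,i=11
  [27] ##.## => #  t=4,i=4
  [26] ##.#. => #  t=0,i=3
  [25] ##..# => .  t=5,i=1
  [24] ##... => #  t=3,i=0
  [23] #.### => .  t=0,i=6
  [22] #.##. => .  t=0,i=1
  [21] #.#.# => .  t=0,i=4
  [20] #.#.. => #  t=1,i=0
  [19] #..## => #  t=2,i=10
  [18] #..#. => #  t=1,i=2
  [17] #...# => .  t=1,i=7
  [16] #.... => #  t=3,i=1
  [15] .#### => .  t=0,i=7
  [14] .###. => #  t=5,i=8
  [13] .##.# => .  t=0,i=2
  [12] .##.. => .  t=4,i=6
  [11] .#.## => #  t=0,i=0
  [10] .#.#. => #  t=1,i=4
  [9] .#..# => #  t=1,i=1
  [8] .#... => #  t=1,i=6
  [7] ..### => #  t=2,i=11
  [6] ..##. => .  t=1,i=9
  [5] ..#.# => #  t=1,i=3
  [4] ..#.. => #  t=6,i=2
  [3] ...## => #  t=1,i=8
  [2] ...#. => #  t=6,i=1
  [1] ....# => .  t=3,i=4
  [0] ..... => #  t=3,i=2
  bits 00101101000111010100111110111101 = 756895677

756895677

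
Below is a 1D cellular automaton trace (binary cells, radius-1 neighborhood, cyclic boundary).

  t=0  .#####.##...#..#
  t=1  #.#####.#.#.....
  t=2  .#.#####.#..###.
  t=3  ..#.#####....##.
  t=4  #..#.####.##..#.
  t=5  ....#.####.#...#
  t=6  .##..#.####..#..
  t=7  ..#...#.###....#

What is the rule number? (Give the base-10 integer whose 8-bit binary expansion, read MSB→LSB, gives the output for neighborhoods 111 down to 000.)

225

  ###|#  b7=1 t=0,i=2
  ##.|#  b6=1 t=0,i=5
  #.#|#  b5=1 t=0,i=0
  #..|.  b4=0 t=0,i=9
  .##|.  b3=0 t=0,i=1
  .#.|.  b2=0 t=0,i=12
  ..#|.  b1=0 t=0,i=11
  ...|#  b0=1 t=0,i=10
  bits 11100001 = 225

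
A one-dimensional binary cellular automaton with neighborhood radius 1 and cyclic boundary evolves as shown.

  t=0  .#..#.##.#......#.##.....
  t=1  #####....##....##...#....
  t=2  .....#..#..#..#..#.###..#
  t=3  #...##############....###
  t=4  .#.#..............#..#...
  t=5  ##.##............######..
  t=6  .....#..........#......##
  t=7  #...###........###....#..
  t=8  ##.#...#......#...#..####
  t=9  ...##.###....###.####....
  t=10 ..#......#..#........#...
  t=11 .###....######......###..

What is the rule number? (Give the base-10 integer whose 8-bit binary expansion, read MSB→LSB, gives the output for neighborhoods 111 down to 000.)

22

  [7] ### => .  t=1,i=1
  [6] ##. => .  t=0,i=7
  [5] #.# => .  t=0,i=5
  [4] #.. => #  t=0,i=2
  [3] .## => .  t=0,i=6
  [2] .#. => #  t=0,i=1
  [1] ..# => #  t=0,i=0
  [0] ... => .  t=0,i=11
  bits 00010110 = 22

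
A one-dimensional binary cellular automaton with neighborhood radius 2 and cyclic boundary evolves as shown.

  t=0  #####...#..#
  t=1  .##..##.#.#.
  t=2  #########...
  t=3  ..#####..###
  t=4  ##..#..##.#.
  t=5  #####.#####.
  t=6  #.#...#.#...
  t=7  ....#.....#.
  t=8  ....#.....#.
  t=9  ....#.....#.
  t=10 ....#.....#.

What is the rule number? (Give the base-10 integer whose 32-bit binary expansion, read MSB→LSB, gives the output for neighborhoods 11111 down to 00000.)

2280550488

  nb #####: next=#  (t=0,i=1, bit31=1)
  nb ####.: next=.  (t=0,i=3, bit30=0)
  nb ###.#: next=.  (t=5,i=4, bit29=0)
  nb ###..: next=.  (t=0,i=4, bit28=0)
  nb ##.##: next=.  (t=5,i=5, bit27=0)
  nb ##.#.: next=#  (t=1,i=7, bit26=1)
  nb ##..#: next=#  (t=1,i=3, bit25=1)
  nb ##...: next=#  (t=0,i=5, bit24=1)
  nb #.###: next=#  (t=5,i=0, bit23=1)
  nb #.##.: next=#  (t=4,i=0, bit22=1)
  nb #.#.#: next=#  (t=1,i=8, bit21=1)
  nb #.#..: next=.  (t=1,i=10, bit20=0)
  nb #..##: next=#  (t=0,i=10, bit19=1)
  nb #..#.: next=#  (t=4,i=3, bit18=1)
  nb #...#: next=#  (t=0,i=6, bit17=1)
  nb #....: next=.  (t=7,i=0, bit16=0)
  nb .####: next=.  (t=0,i=0, bit15=0)
  nb .###.: next=#  (t=3,i=10, bit14=1)
  nb .##.#: next=#  (t=1,i=6, bit13=1)
  nb .##..: next=#  (t=1,i=2, bit12=1)
  nb .#.##: next=.  (t=4,i=11, bit11=0)
  nb .#.#.: next=.  (t=1,i=9, bit10=0)
  nb .#..#: next=.  (t=0,i=9, bit9=0)
  nb .#...: next=.  (t=6,i=3, bit8=0)
  nb ..###: next=.  (t=0,i=11, bit7=0)
  nb ..##.: next=#  (t=1,i=1, bit6=1)
  nb ..#.#: next=.  (t=6,i=0, bit5=0)
  nb ..#..: next=#  (t=0,i=8, bit4=1)
  nb ...##: next=#  (t=2,i=11, bit3=1)
  nb ...#.: next=.  (t=0,i=7, bit2=0)
  nb ....#: next=.  (t=7,i=2, bit1=0)
  nb .....: next=.  (t=7,i=1, bit0=0)
  bits 10000111111011100111000001011000 = 2280550488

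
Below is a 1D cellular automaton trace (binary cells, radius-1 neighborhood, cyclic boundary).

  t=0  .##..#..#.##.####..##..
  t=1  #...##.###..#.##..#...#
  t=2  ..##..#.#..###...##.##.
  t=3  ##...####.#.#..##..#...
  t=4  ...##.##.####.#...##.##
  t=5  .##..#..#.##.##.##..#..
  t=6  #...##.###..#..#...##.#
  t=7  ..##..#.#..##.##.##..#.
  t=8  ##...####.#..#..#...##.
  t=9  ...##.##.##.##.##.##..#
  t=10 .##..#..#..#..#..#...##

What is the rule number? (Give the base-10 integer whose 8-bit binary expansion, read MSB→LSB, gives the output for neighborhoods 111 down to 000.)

  nb ###: next=#  (t=0,i=14, bit7=1)
  nb ##.: next=.  (t=0,i=2, bit6=0)
  nb #.#: next=#  (t=0,i=9, bit5=1)
  nb #..: next=.  (t=0,i=3, bit4=0)
  nb .##: next=.  (t=0,i=1, bit3=0)
  nb .#.: next=#  (t=0,i=5, bit2=1)
  nb ..#: next=#  (t=0,i=0, bit1=1)
  nb ...: next=#  (t=0,i=22, bit0=1)
  bits 10100111 = 167

167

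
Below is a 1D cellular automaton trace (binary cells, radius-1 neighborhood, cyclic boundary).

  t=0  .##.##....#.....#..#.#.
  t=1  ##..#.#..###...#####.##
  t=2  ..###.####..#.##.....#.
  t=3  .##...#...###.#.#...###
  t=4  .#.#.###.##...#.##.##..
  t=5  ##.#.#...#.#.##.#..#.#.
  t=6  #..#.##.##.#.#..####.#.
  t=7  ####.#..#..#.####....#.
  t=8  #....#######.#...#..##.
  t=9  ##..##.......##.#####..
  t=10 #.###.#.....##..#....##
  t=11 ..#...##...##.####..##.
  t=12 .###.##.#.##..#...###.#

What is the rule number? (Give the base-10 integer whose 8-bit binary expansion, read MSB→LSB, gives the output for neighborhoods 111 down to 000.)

30

  ### -> .   bit 7 = 0  t=1,i=0
  ##. -> .   bit 6 = 0  t=0,i=2
  #.# -> .   bit 5 = 0  t=0,i=3
  #.. -> #   bit 4 = 1  t=0,i=6
  .## -> #   bit 3 = 1  t=0,i=1
  .#. -> #   bit 2 = 1  t=0,i=10
  ..# -> #   bit 1 = 1  t=0,i=0
  ... -> .   bit 0 = 0  t=0,i=7
  bits 00011110 = 30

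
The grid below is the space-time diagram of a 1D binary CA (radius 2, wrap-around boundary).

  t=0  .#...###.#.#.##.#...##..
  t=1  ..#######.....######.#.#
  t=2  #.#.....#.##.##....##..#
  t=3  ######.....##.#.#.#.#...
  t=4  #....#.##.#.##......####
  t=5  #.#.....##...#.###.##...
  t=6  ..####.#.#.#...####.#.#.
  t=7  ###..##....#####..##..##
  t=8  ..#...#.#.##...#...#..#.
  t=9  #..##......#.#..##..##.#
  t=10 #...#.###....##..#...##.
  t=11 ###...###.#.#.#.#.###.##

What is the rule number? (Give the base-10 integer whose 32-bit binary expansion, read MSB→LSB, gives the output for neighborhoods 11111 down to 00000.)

1016558473

  [31] ##### => .  t=1,i=4
  [30] ####. => .  t=1,i=7
  [29] ###.# => #  t=0,i=7
  [28] ###.. => #  t=1,i=8
  [27] ##.## => #  t=2,i=12
  [26] ##.#. => #  t=0,i=8
  [25] ##..# => .  t=2,i=21
  [24] ##... => .  t=0,i=22
  [23] #.### => #  t=5,i=15
  [22] #.##. => .  t=0,i=13
  [21] #.#.# => .  t=0,i=9
  [20] #.#.. => #  t=0,i=16
  [19] #..## => .  t=1,i=1
  [18] #..#. => #  t=8,i=21
  [17] #...# => #  t=0,i=3
  [16] #.... => #  t=1,i=10
  [15] .#### => .  t=1,i=3
  [14] .###. => #  t=0,i=6
  [13] .##.# => #  t=0,i=14
  [12] .##.. => #  t=0,i=21
  [11] .#.## => .  t=0,i=12
  [10] .#.#. => .  t=0,i=10
  [9] .#..# => #  t=1,i=0
  [8] .#... => #  t=0,i=2
  [7] ..### => #  t=0,i=5
  [6] ..##. => .  t=0,i=20
  [5] ..#.# => .  t=2,i=8
  [4] ..#.. => .  t=0,i=1
  [3] ...## => #  t=0,i=4
  [2] ...#. => .  t=0,i=0
  [1] ....# => .  t=1,i=12
  [0] ..... => #  t=1,i=11
  bits 00111100100101110111001110001001 = 1016558473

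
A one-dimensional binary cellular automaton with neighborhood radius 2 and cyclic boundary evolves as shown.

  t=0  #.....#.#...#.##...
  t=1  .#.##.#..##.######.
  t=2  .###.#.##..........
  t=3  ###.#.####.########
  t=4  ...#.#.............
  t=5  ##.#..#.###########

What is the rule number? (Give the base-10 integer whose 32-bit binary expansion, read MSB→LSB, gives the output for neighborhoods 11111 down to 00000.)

88759211

  ##### -> .   bit 31 = 0  t=1,i=14
  ####. -> .   bit 30 = 0  t=1,i=16
  ###.# -> .   bit 29 = 0  t=2,i=3
  ###.. -> .   bit 28 = 0  t=1,i=17
  ##.## -> .   bit 27 = 0  t=1,i=11
  ##.#. -> #   bit 26 = 1  t=1,i=5
  ##..# -> .   bit 25 = 0  t=1,i=18
  ##... -> #   bit 24 = 1  t=0,i=16
  #.### -> .   bit 23 = 0  t=1,i=12
  #.##. -> #   bit 22 = 1  t=0,i=14
  #.#.# -> .   bit 21 = 0  t=2,i=5
  #.#.. -> .   bit 20 = 0  t=0,i=8
  #..## -> #   bit 19 = 1  t=1,i=8
  #..#. -> .   bit 18 = 0  t=1,i=0
  #...# -> #   bit 17 = 1  t=0,i=10
  #.... -> .   bit 16 = 0  t=0,i=2
  .#### -> .   bit 15 = 0  t=1,i=13
  .###. -> #   bit 14 = 1  t=2,i=2
  .##.# -> .   bit 13 = 0  t=1,i=4
  .##.. -> #   bit 12 = 1  t=0,i=15
  .#.## -> #   bit 11 = 1  t=0,i=13
  .#.#. -> .   bit 10 = 0  t=0,i=7
  .#..# -> #   bit 9 = 1  t=1,i=7
  .#... -> #   bit 8 = 1  t=0,i=1
  ..### -> #   bit 7 = 1  t=2,i=1
  ..##. -> .   bit 6 = 0  t=1,i=9
  ..#.# -> #   bit 5 = 1  t=0,i=6
  ..#.. -> .   bit 4 = 0  t=0,i=0
  ...## -> #   bit 3 = 1  t=2,i=0
  ...#. -> .   bit 2 = 0  t=0,i=5
  ....# -> #   bit 1 = 1  t=0,i=4
  ..... -> #   bit 0 = 1  t=0,i=3
  bits 00000101010010100101101110101011 = 88759211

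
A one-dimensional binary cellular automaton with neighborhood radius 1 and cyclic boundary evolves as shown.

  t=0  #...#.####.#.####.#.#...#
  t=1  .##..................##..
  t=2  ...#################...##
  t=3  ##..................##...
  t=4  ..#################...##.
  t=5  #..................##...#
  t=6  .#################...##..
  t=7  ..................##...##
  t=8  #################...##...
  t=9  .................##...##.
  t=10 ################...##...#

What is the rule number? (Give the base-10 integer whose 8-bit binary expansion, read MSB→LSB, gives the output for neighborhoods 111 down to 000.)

17

  nb ###: next=.  (t=0,i=7, bit7=0)
  nb ##.: next=.  (t=0,i=0, bit6=0)
  nb #.#: next=.  (t=0,i=5, bit5=0)
  nb #..: next=#  (t=0,i=1, bit4=1)
  nb .##: next=.  (t=0,i=6, bit3=0)
  nb .#.: next=.  (t=0,i=4, bit2=0)
  nb ..#: next=.  (t=0,i=3, bit1=0)
  nb ...: next=#  (t=0,i=2, bit0=1)
  bits 00010001 = 17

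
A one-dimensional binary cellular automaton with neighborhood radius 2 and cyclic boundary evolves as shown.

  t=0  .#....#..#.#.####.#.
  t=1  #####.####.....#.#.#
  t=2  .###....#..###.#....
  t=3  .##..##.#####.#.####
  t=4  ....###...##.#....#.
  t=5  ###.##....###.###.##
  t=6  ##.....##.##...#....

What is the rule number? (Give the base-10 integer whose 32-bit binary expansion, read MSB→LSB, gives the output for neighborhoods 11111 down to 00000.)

  #####|#  b31=1 t=1,i=1
  ####.|#  b30=1 t=0,i=15
  ###.#|.  b29=0 t=0,i=16
  ###..|.  b28=0 t=1,i=9
  ##.##|.  b27=0 t=1,i=5
  ##.#.|#  b26=1 t=0,i=17
  ##..#|.  b25=0 t=3,i=3
  ##...|.  b24=0 t=1,i=10
  #.###|.  b23=0 t=0,i=13
  #.##.|.  b22=0 t=3,i=1
  #.#.#|.  b21=0 t=0,i=11
  #.#..|.  b20=0 t=0,i=18
  #..##|#  b19=1 t=2,i=10
  #..#.|#  b18=1 t=0,i=0
  #...#|.  b17=0 t=4,i=8
  #....|#  b16=1 t=0,i=3
  .####|.  b15=0 t=0,i=14
  .###.|#  b14=1 t=2,i=2
  .##.#|#  b13=1 t=3,i=6
  .##..|.  b12=0 t=3,i=2
  .#.##|.  b11=0 t=0,i=12
  .#.#.|.  b10=0 t=0,i=10
  .#..#|#  b9=1 t=0,i=7
  .#...|#  b8=1 t=0,i=2
  ..###|#  b7=1 t=2,i=1
  ..##.|#  b6=1 t=3,i=5
  ..#.#|#  b5=1 t=0,i=9
  ..#..|#  b4=1 t=0,i=1
  ...##|.  b3=0 t=2,i=0
  ...#.|.  b2=0 t=0,i=5
  ....#|#  b1=1 t=0,i=4
  .....|#  b0=1 t=1,i=12
  bits 11000100000011010110001111110011 = 3289211891

3289211891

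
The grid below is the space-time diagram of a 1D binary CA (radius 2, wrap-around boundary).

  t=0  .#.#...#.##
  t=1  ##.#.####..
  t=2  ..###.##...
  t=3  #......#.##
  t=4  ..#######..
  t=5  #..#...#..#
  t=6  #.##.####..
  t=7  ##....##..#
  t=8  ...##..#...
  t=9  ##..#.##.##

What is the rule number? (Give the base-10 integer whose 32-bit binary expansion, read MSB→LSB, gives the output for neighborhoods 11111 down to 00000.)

  [31] ##### => .  t=4,i=4
  [30] ####. => #  t=1,i=7
  [29] ###.# => .  t=2,i=4
  [28] ###.. => .  t=1,i=8
  [27] ##.## => .  t=2,i=5
  [26] ##.#. => #  t=0,i=0
  [25] ##..# => .  t=1,i=9
  [24] ##... => .  t=2,i=8
  [23] #.### => .  t=1,i=5
  [22] #.##. => .  t=0,i=9
  [21] #.#.# => #  t=0,i=1
  [20] #.#.. => #  t=0,i=3
  [19] #..## => .  t=1,i=10
  [18] #..#. => #  t=5,i=2
  [17] #...# => #  t=0,i=5
  [16] #.... => #  t=2,i=9
  [15] .#### => #  t=1,i=6
  [14] .###. => .  t=2,i=3
  [13] .##.# => .  t=0,i=10
  [12] .##.. => #  t=2,i=7
  [11] .#.## => #  t=0,i=8
  [10] .#.#. => .  t=0,i=2
  [9] .#..# => #  t=5,i=8
  [8] .#... => .  t=0,i=4
  [7] ..### => .  t=2,i=2
  [6] ..##. => .  t=1,i=0
  [5] ..#.# => #  t=0,i=7
  [4] ..#.. => #  t=5,i=3
  [3] ...## => .  t=2,i=1
  [2] ...#. => #  t=0,i=6
  [1] ....# => #  t=2,i=0
  [0] ..... => #  t=2,i=10
  bits 01000100001101111001101000110111 = 1144494647

1144494647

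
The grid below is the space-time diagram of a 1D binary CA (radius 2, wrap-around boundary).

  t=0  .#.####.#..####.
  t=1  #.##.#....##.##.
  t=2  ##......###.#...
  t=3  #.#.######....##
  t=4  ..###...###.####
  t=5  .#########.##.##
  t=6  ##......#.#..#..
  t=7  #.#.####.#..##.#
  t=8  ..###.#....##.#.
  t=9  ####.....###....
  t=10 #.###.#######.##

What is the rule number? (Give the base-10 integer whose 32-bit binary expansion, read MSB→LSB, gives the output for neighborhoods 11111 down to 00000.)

1504595167

  nb #####: next=.  (t=3,i=6, bit31=0)
  nb ####.: next=#  (t=0,i=5, bit30=1)
  nb ###.#: next=.  (t=0,i=6, bit29=0)
  nb ###..: next=#  (t=0,i=14, bit28=1)
  nb ##.##: next=#  (t=1,i=12, bit27=1)
  nb ##.#.: next=.  (t=0,i=7, bit26=0)
  nb ##..#: next=.  (t=0,i=15, bit25=0)
  nb ##...: next=#  (t=2,i=2, bit24=1)
  nb #.###: next=#  (t=0,i=3, bit23=1)
  nb #.##.: next=.  (t=1,i=2, bit22=0)
  nb #.#.#: next=#  (t=1,i=0, bit21=1)
  nb #.#..: next=.  (t=0,i=8, bit20=0)
  nb #..##: next=#  (t=0,i=10, bit19=1)
  nb #..#.: next=#  (t=0,i=0, bit18=1)
  nb #...#: next=#  (t=2,i=14, bit17=1)
  nb #....: next=.  (t=1,i=7, bit16=0)
  nb .####: next=.  (t=0,i=4, bit15=0)
  nb .###.: next=#  (t=2,i=9, bit14=1)
  nb .##.#: next=.  (t=1,i=3, bit13=0)
  nb .##..: next=.  (t=2,i=1, bit12=0)
  nb .#.##: next=#  (t=0,i=2, bit11=1)
  nb .#.#.: next=#  (t=6,i=9, bit10=1)
  nb .#..#: next=.  (t=0,i=9, bit9=0)
  nb .#...: next=.  (t=1,i=6, bit8=0)
  nb ..###: next=#  (t=0,i=11, bit7=1)
  nb ..##.: next=#  (t=1,i=10, bit6=1)
  nb ..#.#: next=.  (t=0,i=1, bit5=0)
  nb ..#..: next=#  (t=6,i=13, bit4=1)
  nb ...##: next=#  (t=1,i=9, bit3=1)
  nb ...#.: next=#  (t=6,i=7, bit2=1)
  nb ....#: next=#  (t=1,i=8, bit1=1)
  nb .....: next=#  (t=2,i=4, bit0=1)
  bits 01011001101011100100110011011111 = 1504595167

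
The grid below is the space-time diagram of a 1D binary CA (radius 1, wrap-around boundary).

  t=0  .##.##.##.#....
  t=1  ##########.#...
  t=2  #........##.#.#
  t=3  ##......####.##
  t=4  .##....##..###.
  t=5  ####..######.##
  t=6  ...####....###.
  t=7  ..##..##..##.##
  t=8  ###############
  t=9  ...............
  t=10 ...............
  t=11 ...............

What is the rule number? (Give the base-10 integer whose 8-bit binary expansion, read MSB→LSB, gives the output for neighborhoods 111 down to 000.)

  ###|.  b7=0 t=1,i=1
  ##.|#  b6=1 t=0,i=2
  #.#|#  b5=1 t=0,i=3
  #..|#  b4=1 t=0,i=11
  .##|#  b3=1 t=0,i=1
  .#.|.  b2=0 t=0,i=10
  ..#|#  b1=1 t=0,i=0
  ...|.  b0=0 t=0,i=12
  bits 01111010 = 122

122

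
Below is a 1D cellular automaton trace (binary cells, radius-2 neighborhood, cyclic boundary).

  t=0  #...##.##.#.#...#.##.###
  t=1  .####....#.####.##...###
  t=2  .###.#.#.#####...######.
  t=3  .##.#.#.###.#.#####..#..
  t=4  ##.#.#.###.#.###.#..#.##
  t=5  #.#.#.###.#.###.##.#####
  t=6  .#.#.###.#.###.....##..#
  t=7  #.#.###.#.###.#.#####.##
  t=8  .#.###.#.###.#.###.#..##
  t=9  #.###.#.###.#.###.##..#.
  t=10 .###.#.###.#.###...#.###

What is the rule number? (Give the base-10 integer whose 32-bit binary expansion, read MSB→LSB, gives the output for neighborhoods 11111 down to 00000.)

1167515115

  nb #####: next=.  (t=2,i=11, bit31=0)
  nb ####.: next=#  (t=0,i=23, bit30=1)
  nb ###.#: next=.  (t=1,i=14, bit29=0)
  nb ###..: next=.  (t=0,i=0, bit28=0)
  nb ##.##: next=.  (t=0,i=6, bit27=0)
  nb ##.#.: next=#  (t=0,i=9, bit26=1)
  nb ##..#: next=.  (t=2,i=23, bit25=0)
  nb ##...: next=#  (t=0,i=1, bit24=1)
  nb #.###: next=#  (t=0,i=21, bit23=1)
  nb #.##.: next=.  (t=0,i=7, bit22=0)
  nb #.#.#: next=.  (t=0,i=10, bit21=0)
  nb #.#..: next=#  (t=0,i=12, bit20=1)
  nb #..##: next=.  (t=2,i=0, bit19=0)
  nb #..#.: next=#  (t=3,i=20, bit18=1)
  nb #...#: next=#  (t=0,i=2, bit17=1)
  nb #....: next=.  (t=1,i=6, bit16=0)
  nb .####: next=#  (t=0,i=22, bit15=1)
  nb .###.: next=#  (t=1,i=22, bit14=1)
  nb .##.#: next=.  (t=0,i=5, bit13=0)
  nb .##..: next=#  (t=1,i=17, bit12=1)
  nb .#.##: next=#  (t=0,i=17, bit11=1)
  nb .#.#.: next=#  (t=0,i=11, bit10=1)
  nb .#..#: next=.  (t=4,i=18, bit9=0)
  nb .#...: next=#  (t=0,i=13, bit8=1)
  nb ..###: next=#  (t=1,i=21, bit7=1)
  nb ..##.: next=#  (t=0,i=4, bit6=1)
  nb ..#.#: next=#  (t=0,i=16, bit5=1)
  nb ..#..: next=.  (t=3,i=21, bit4=0)
  nb ...##: next=#  (t=0,i=3, bit3=1)
  nb ...#.: next=.  (t=0,i=15, bit2=0)
  nb ....#: next=#  (t=1,i=7, bit1=1)
  nb .....: next=#  (t=6,i=16, bit0=1)
  bits 01000101100101101101110111101011 = 1167515115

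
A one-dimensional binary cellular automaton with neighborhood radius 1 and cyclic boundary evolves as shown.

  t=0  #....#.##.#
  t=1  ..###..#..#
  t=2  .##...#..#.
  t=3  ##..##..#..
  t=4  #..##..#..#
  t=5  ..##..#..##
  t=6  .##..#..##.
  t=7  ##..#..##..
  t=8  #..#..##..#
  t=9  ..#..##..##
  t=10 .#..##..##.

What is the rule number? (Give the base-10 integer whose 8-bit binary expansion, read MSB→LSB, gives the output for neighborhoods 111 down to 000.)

11

  ###|.  b7=0 t=1,i=3
  ##.|.  b6=0 t=0,i=0
  #.#|.  b5=0 t=0,i=6
  #..|.  b4=0 t=0,i=1
  .##|#  b3=1 t=0,i=7
  .#.|.  b2=0 t=0,i=5
  ..#|#  b1=1 t=0,i=4
  ...|#  b0=1 t=0,i=2
  bits 00001011 = 11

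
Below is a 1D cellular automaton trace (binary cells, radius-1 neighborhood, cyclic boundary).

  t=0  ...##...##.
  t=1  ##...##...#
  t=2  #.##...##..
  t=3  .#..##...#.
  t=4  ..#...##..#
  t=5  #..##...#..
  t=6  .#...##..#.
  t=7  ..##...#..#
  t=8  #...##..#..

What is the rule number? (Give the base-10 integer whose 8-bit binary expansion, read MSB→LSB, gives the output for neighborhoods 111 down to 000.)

  [7] ### => #  t=1,i=0
  [6] ##. => .  t=0,i=4
  [5] #.# => #  t=2,i=1
  [4] #.. => #  t=0,i=5
  [3] .## => .  t=0,i=3
  [2] .#. => .  t=2,i=0
  [1] ..# => .  t=0,i=2
  [0] ... => #  t=0,i=0
  bits 10110001 = 177

177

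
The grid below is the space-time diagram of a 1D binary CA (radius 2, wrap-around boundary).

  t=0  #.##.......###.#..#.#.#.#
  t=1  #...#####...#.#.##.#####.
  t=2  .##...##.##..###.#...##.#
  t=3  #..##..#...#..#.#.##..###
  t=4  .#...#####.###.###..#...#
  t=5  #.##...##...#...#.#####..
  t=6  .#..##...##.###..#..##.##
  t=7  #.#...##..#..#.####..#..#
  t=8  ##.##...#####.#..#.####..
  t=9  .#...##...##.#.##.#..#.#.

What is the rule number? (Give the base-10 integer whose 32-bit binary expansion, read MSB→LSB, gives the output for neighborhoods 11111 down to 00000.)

3341250321

  #####|#  b31=1 t=1,i=6
  ####.|#  b30=1 t=1,i=7
  ###.#|.  b29=0 t=0,i=13
  ###..|.  b28=0 t=1,i=8
  ##.##|.  b27=0 t=0,i=1
  ##.#.|#  b26=1 t=0,i=14
  ##..#|#  b25=1 t=2,i=11
  ##...|#  b24=1 t=0,i=4
  #.###|.  b23=0 t=1,i=19
  #.##.|.  b22=0 t=0,i=2
  #.#.#|#  b21=1 t=0,i=20
  #.#..|.  b20=0 t=0,i=15
  #..##|.  b19=0 t=2,i=12
  #..#.|#  b18=1 t=0,i=17
  #...#|#  b17=1 t=1,i=2
  #....|#  b16=1 t=0,i=5
  .####|.  b15=0 t=1,i=5
  .###.|#  b14=1 t=0,i=12
  .##.#|#  b13=1 t=0,i=0
  .##..|.  b12=0 t=0,i=3
  .#.##|#  b11=1 t=0,i=23
  .#.#.|#  b10=1 t=0,i=19
  .#..#|#  b9=1 t=0,i=16
  .#...|#  b8=1 t=1,i=1
  ..###|.  b7=0 t=0,i=11
  ..##.|.  b6=0 t=2,i=6
  ..#.#|.  b5=0 t=0,i=18
  ..#..|#  b4=1 t=3,i=7
  ...##|.  b3=0 t=0,i=10
  ...#.|.  b2=0 t=1,i=11
  ....#|.  b1=0 t=0,i=9
  .....|#  b0=1 t=0,i=6
  bits 11000111001001110110111100010001 = 3341250321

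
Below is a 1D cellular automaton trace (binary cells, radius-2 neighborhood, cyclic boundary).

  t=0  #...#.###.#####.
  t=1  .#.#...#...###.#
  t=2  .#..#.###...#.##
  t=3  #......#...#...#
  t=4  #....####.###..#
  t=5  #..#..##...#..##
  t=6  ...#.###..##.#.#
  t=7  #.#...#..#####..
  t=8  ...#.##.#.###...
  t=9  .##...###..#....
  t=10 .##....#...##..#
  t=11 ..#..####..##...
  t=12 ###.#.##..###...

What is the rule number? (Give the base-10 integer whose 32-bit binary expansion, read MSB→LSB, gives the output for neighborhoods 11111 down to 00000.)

3291017558

  ##### -> #   bit 31 = 1  t=0,i=12
  ####. -> #   bit 30 = 1  t=0,i=13
  ###.# -> .   bit 29 = 0  t=0,i=8
  ###.. -> .   bit 28 = 0  t=2,i=8
  ##.## -> .   bit 27 = 0  t=0,i=9
  ##.#. -> #   bit 26 = 1  t=0,i=15
  ##..# -> .   bit 25 = 0  t=4,i=13
  ##... -> .   bit 24 = 0  t=2,i=9
  #.### -> .   bit 23 = 0  t=0,i=6
  #.##. -> .   bit 22 = 0  t=2,i=14
  #.#.# -> #   bit 21 = 1  t=1,i=1
  #.#.. -> .   bit 20 = 0  t=0,i=0
  #..## -> #   bit 19 = 1  t=4,i=14
  #..#. -> .   bit 18 = 0  t=2,i=3
  #...# -> .   bit 17 = 0  t=0,i=2
  #.... -> .   bit 16 = 0  t=3,i=2
  .#### -> #   bit 15 = 1  t=0,i=11
  .###. -> #   bit 14 = 1  t=0,i=7
  .##.# -> #   bit 13 = 1  t=2,i=15
  .##.. -> #   bit 12 = 1  t=3,i=0
  .#.## -> .   bit 11 = 0  t=0,i=5
  .#.#. -> .   bit 10 = 0  t=1,i=0
  .#..# -> .   bit 9 = 0  t=2,i=2
  .#... -> #   bit 8 = 1  t=0,i=1
  ..### -> .   bit 7 = 0  t=1,i=11
  ..##. -> #   bit 6 = 1  t=3,i=15
  ..#.# -> .   bit 5 = 0  t=0,i=4
  ..#.. -> #   bit 4 = 1  t=1,i=7
  ...## -> .   bit 3 = 0  t=1,i=10
  ...#. -> #   bit 2 = 1  t=0,i=3
  ....# -> #   bit 1 = 1  t=3,i=5
  ..... -> .   bit 0 = 0  t=3,i=3
  bits 11000100001010001111000101010110 = 3291017558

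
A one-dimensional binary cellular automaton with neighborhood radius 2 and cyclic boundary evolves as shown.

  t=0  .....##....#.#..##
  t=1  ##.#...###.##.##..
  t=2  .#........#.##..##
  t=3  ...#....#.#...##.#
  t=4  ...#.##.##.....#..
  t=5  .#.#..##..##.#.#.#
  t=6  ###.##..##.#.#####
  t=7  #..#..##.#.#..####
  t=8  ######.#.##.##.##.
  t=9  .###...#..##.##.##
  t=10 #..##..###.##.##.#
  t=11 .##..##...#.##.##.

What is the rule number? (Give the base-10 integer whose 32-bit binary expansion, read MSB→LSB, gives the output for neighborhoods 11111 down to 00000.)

  [31] ##### => #  t=6,i=0
  [30] ####. => .  t=6,i=1
  [29] ###.# => .  t=1,i=9
  [28] ###.. => #  t=7,i=0
  [27] ##.## => #  t=1,i=10
  [26] ##.#. => .  t=1,i=2
  [25] ##..# => #  t=1,i=16
  [24] ##... => #  t=0,i=0
  [23] #.### => .  t=6,i=13
  [22] #.##. => .  t=1,i=11
  [21] #.#.# => #  t=5,i=1
  [20] #.#.. => .  t=0,i=13
  [19] #..## => #  t=0,i=15
  [18] #..#. => #  t=7,i=2
  [17] #...# => .  t=1,i=5
  [16] #.... => #  t=0,i=1
  [15] .#### => #  t=6,i=14
  [14] .###. => .  t=1,i=8
  [13] .##.# => #  t=1,i=1
  [12] .##.. => .  t=0,i=6
  [11] .#.## => .  t=2,i=11
  [10] .#.#. => #  t=0,i=12
  [9] .#..# => #  t=0,i=14
  [8] .#... => .  t=1,i=4
  [7] ..### => .  t=1,i=7
  [6] ..##. => .  t=0,i=5
  [5] ..#.# => #  t=0,i=11
  [4] ..#.. => #  t=3,i=3
  [3] ...## => .  t=0,i=4
  [2] ...#. => .  t=0,i=10
  [1] ....# => #  t=0,i=3
  [0] ..... => .  t=0,i=2
  bits 10011011001011011010011000110010 = 2603460146

2603460146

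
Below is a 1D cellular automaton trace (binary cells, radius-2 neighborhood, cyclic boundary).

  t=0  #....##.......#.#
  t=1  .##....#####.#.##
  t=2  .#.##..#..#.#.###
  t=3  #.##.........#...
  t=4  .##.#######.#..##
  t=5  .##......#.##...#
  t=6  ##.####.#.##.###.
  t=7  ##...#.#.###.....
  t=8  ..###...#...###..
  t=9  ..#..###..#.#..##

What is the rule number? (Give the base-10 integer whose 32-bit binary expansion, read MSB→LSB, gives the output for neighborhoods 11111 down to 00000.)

  [31] ##### => .  t=1,i=9
  [30] ####. => #  t=1,i=10
  [29] ###.# => .  t=1,i=11
  [28] ###.. => .  t=7,i=11
  [27] ##.## => .  t=1,i=0
  [26] ##.#. => #  t=1,i=12
  [25] ##..# => .  t=2,i=5
  [24] ##... => #  t=0,i=1
  [23] #.### => .  t=2,i=14
  [22] #.##. => #  t=0,i=16
  [21] #.#.# => .  t=1,i=13
  [20] #.#.. => #  t=4,i=12
  [19] #..## => .  t=4,i=14
  [18] #..#. => .  t=2,i=6
  [17] #...# => #  t=3,i=15
  [16] #.... => #  t=0,i=2
  [15] .#### => .  t=1,i=8
  [14] .###. => .  t=2,i=15
  [13] .##.# => #  t=1,i=16
  [12] .##.. => .  t=0,i=0
  [11] .#.## => #  t=0,i=15
  [10] .#.#. => .  t=2,i=11
  [9] .#..# => .  t=2,i=8
  [8] .#... => .  t=3,i=14
  [7] ..### => #  t=1,i=7
  [6] ..##. => .  t=0,i=5
  [5] ..#.# => .  t=0,i=14
  [4] ..#.. => .  t=2,i=7
  [3] ...## => .  t=0,i=4
  [2] ...#. => #  t=0,i=13
  [1] ....# => .  t=0,i=3
  [0] ..... => #  t=0,i=9
  bits 01000101010100110010100010000101 = 1163077765

1163077765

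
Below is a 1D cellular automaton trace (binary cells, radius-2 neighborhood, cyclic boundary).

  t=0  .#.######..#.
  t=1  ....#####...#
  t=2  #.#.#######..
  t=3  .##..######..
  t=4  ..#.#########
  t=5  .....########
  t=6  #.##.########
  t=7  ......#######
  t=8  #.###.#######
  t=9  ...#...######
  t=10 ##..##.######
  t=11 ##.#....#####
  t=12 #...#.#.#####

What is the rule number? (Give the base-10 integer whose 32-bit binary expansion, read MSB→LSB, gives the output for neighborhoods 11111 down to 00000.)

3509245827

  #####|#  b31=1 t=0,i=5
  ####.|#  b30=1 t=0,i=7
  ###.#|.  b29=0 t=6,i=0
  ###..|#  b28=1 t=0,i=8
  ##.##|.  b27=0 t=6,i=1
  ##.#.|.  b26=0 t=11,i=2
  ##..#|.  b25=0 t=0,i=9
  ##...|#  b24=1 t=1,i=9
  #.###|.  b23=0 t=0,i=3
  #.##.|.  b22=0 t=6,i=2
  #.#.#|#  b21=1 t=2,i=2
  #.#..|.  b20=0 t=11,i=3
  #..##|#  b19=1 t=3,i=4
  #..#.|.  b18=0 t=0,i=0
  #...#|#  b17=1 t=1,i=10
  #....|.  b16=0 t=1,i=1
  .####|#  b15=1 t=0,i=4
  .###.|#  b14=1 t=8,i=3
  .##.#|.  b13=0 t=6,i=3
  .##..|#  b12=1 t=3,i=2
  .#.##|.  b11=0 t=0,i=2
  .#.#.|#  b10=1 t=2,i=1
  .#..#|#  b9=1 t=0,i=12
  .#...|#  b8=1 t=1,i=0
  ..###|#  b7=1 t=1,i=4
  ..##.|.  b6=0 t=3,i=1
  ..#.#|.  b5=0 t=0,i=1
  ..#..|.  b4=0 t=0,i=11
  ...##|.  b3=0 t=1,i=3
  ...#.|.  b2=0 t=1,i=11
  ....#|#  b1=1 t=1,i=2
  .....|#  b0=1 t=5,i=2
  bits 11010001001010101101011110000011 = 3509245827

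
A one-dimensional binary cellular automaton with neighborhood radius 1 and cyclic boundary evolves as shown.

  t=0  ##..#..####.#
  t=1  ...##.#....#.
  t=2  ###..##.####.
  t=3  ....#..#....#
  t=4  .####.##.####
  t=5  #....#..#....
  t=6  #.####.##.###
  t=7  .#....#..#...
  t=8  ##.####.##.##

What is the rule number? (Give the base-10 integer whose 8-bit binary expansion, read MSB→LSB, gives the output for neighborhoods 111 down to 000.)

  [7] ### => .  t=0,i=0
  [6] ##. => .  t=0,i=1
  [5] #.# => #  t=0,i=11
  [4] #.. => .  t=0,i=2
  [3] .## => .  t=0,i=7
  [2] .#. => #  t=0,i=4
  [1] ..# => #  t=0,i=3
  [0] ... => #  t=1,i=0
  bits 00100111 = 39

39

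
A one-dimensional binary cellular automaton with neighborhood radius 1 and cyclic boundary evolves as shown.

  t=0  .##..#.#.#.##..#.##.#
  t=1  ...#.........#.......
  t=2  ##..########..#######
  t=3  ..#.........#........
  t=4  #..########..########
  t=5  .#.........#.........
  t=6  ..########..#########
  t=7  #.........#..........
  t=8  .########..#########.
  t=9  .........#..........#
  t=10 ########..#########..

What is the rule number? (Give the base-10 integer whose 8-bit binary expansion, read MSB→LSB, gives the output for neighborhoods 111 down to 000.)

17

  ### -> .   bit 7 = 0  t=2,i=0
  ##. -> .   bit 6 = 0  t=0,i=2
  #.# -> .   bit 5 = 0  t=0,i=0
  #.. -> #   bit 4 = 1  t=0,i=3
  .## -> .   bit 3 = 0  t=0,i=1
  .#. -> .   bit 2 = 0  t=0,i=5
  ..# -> .   bit 1 = 0  t=0,i=4
  ... -> #   bit 0 = 1  t=1,i=0
  bits 00010001 = 17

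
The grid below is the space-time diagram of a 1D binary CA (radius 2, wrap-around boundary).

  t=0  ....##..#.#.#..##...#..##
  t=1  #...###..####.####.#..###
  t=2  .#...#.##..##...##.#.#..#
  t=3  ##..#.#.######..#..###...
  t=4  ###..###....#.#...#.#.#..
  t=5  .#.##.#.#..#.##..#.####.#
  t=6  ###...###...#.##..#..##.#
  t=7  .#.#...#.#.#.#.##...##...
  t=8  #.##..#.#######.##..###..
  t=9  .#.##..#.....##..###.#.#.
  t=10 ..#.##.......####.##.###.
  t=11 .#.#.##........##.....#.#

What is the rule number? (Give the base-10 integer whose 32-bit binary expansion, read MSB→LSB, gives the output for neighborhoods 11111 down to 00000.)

  ##### -> .   bit 31 = 0  t=3,i=10
  ####. -> #   bit 30 = 1  t=1,i=11
  ###.# -> #   bit 29 = 1  t=1,i=12
  ###.. -> .   bit 28 = 0  t=1,i=0
  ##.## -> .   bit 27 = 0  t=1,i=13
  ##.#. -> .   bit 26 = 0  t=1,i=18
  ##..# -> #   bit 25 = 1  t=0,i=6
  ##... -> #   bit 24 = 1  t=0,i=0
  #.### -> .   bit 23 = 0  t=1,i=14
  #.##. -> .   bit 22 = 0  t=2,i=7
  #.#.# -> #   bit 21 = 1  t=0,i=10
  #.#.. -> #   bit 20 = 1  t=0,i=12
  #..## -> #   bit 19 = 1  t=0,i=14
  #..#. -> .   bit 18 = 0  t=0,i=7
  #...# -> .   bit 17 = 0  t=0,i=18
  #.... -> .   bit 16 = 0  t=0,i=1
  .#### -> .   bit 15 = 0  t=1,i=10
  .###. -> #   bit 14 = 1  t=1,i=5
  .##.# -> .   bit 13 = 0  t=2,i=17
  .##.. -> #   bit 12 = 1  t=0,i=5
  .#.## -> #   bit 11 = 1  t=2,i=6
  .#.#. -> #   bit 10 = 1  t=0,i=9
  .#..# -> .   bit 9 = 0  t=0,i=13
  .#... -> .   bit 8 = 0  t=2,i=2
  ..### -> .   bit 7 = 0  t=1,i=4
  ..##. -> #   bit 6 = 1  t=0,i=4
  ..#.# -> .   bit 5 = 0  t=0,i=8
  ..#.. -> .   bit 4 = 0  t=0,i=20
  ...## -> .   bit 3 = 0  t=0,i=3
  ...#. -> #   bit 2 = 1  t=0,i=19
  ....# -> .   bit 1 = 0  t=0,i=2
  ..... -> .   bit 0 = 0  t=9,i=10
  bits 01100011001110000101110001000100 = 1664638020

1664638020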